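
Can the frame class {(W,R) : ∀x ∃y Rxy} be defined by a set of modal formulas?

Yes: it is seriality, defined by the D schema □p → ◇p.
Suppose □p→◇p is valid. At any x set V(p)=W. Then □p at x, so ◇p at x, so x has a successor.

Definable; □p → ◇p defines it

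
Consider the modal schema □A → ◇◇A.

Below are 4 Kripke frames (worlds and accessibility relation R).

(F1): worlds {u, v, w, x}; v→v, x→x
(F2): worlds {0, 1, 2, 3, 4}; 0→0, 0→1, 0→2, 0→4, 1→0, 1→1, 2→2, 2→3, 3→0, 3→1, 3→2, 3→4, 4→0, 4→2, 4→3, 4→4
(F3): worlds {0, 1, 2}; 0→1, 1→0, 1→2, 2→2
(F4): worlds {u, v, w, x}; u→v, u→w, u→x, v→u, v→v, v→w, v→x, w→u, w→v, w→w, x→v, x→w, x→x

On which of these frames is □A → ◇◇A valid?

(F2), (F4)

The schema corresponds to a generalized confluence (Geach) condition: ∀x ∃w (xRw ∧ xR²w).
(F1): fails — at u but no t with uRt and uR²t.
(F2): satisfies the condition.
(F3): fails — at 0 but no w with 0Rw and 0R²w.
(F4): satisfies the condition.
Valid on: (F2), (F4).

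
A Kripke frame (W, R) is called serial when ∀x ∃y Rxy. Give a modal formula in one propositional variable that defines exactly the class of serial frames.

The condition is seriality. The D schema □s → ◇s defines it.
Suppose □s→◇s is valid. At any x set V(s)=W. Then □s at x, so ◇s at x, so x has a successor.

□s → ◇s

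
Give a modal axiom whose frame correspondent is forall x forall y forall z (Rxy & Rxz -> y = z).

◇ψ → □ψ

This is partial functionality; the standard corresponding axiom is CD: ◇ψ → □ψ.
Suppose ◇ψ→□ψ is valid. Take Rxy, Rxz and set V(ψ)={y}. Then ◇ψ at x, so □ψ at x, so ψ at z, i.e. z=y.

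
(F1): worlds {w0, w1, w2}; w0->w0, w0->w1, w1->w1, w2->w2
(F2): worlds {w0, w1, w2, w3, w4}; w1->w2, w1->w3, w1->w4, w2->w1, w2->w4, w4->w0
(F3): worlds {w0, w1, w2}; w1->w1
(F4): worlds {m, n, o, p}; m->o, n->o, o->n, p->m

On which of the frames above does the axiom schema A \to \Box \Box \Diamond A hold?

(F3)

This is the axiom for a generalized confluence (Geach) condition; its first-order frame correspondent is \forall x \forall z (x R^2 z \to \exists w (x = w \wedge zRw)).
(F1): fails — w0R²w1 but no w with w0=w and w1Rw.
(F2): fails — w1R²w0 but no w with w1=w and w0Rw.
(F3): satisfies the condition.
(F4): fails — mR²n but no w with m=w and nRw.
Valid on: (F3).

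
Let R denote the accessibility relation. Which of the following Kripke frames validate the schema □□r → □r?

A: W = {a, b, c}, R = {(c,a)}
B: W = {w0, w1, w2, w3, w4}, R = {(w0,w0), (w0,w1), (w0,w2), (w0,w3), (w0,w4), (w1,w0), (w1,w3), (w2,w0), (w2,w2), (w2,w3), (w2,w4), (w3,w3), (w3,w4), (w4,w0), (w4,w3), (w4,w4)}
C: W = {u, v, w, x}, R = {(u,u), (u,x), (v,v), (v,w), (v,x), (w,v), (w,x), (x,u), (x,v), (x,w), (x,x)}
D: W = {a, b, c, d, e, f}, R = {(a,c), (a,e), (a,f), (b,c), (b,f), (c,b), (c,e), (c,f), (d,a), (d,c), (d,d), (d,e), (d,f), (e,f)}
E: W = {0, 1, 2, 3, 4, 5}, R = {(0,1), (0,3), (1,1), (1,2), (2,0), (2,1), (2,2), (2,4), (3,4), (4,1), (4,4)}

This is the axiom for density; its first-order frame correspondent is ∀x ∀y (Rxy → ∃z (Rxz ∧ Rzy)).
A: fails — Rca but no z with Rcz and Rza.
B: condition met.
C: condition met.
D: fails — Rbc but no z with Rbz and Rzc.
E: fails — R03 but no z with R0z and Rz3.

B, C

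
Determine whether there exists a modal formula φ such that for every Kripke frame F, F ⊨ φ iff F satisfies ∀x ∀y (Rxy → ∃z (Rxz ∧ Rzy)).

Definable; □□q → □q defines it

Yes: it is density, defined by the C4 schema □□q → □q.
Suppose □□q→□q is valid. Take Rxy and set V(q)={w : xR²w}. Then □□q at x, so □q at x, so q at y, i.e. ∃z(Rxz∧Rzy).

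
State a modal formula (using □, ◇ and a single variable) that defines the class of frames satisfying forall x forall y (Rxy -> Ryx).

A defining formula is s → □◇s (the B axiom).

s → □◇s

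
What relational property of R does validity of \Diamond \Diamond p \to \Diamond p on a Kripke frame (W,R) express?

Equivalently (dual form): □p → □□p.
Suppose □p→□□p is valid. Take Rxy, Ryz and set V(p)={w : Rxw}. Then □p at x, so □□p at x, so □p at y, so p at z, i.e. Rxz.

transitivity: \forall x \forall y \forall z (Rxy \wedge Ryz \to Rxz)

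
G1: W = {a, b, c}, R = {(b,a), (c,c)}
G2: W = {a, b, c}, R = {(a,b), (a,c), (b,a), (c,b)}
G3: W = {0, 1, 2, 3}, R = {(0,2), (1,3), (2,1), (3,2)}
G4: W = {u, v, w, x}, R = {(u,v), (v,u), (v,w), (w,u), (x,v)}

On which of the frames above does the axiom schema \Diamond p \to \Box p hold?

G1, G3

Frame correspondent (Sahlqvist): \forall x \forall y \forall z (Rxy \wedge Rxz \to y = z) — i.e. partial functionality.
G1: condition met.
G2: fails — a sees both b and c.
G3: condition met.
G4: fails — v sees both u and w.
Valid on: G1, G3.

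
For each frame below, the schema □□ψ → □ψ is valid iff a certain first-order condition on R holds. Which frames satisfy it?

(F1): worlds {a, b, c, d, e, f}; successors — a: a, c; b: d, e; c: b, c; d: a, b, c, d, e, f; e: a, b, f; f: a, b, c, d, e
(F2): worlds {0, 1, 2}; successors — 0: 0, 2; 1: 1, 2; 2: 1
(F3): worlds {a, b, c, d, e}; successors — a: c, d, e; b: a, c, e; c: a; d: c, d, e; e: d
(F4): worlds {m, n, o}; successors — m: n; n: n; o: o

The schema corresponds to density: ∀x ∀y (Rxy → ∃z (Rxz ∧ Rzy)).
(F1): fails — Ref but no z with Rez and Rzf.
(F2): holds.
(F3): fails — Rca but no z with Rcz and Rza.
(F4): holds.
Valid on: (F2), (F4).

(F2), (F4)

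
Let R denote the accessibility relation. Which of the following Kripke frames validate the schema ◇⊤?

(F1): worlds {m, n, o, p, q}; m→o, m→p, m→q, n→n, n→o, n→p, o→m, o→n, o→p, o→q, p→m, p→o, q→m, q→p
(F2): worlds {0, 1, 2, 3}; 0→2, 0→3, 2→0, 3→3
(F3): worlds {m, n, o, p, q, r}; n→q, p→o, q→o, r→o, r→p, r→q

This is the axiom for seriality; its first-order frame correspondent is ∀x ∃y Rxy.
(F1): holds.
(F2): fails — world 1 has no successor.
(F3): fails — world m has no successor.
Valid on: (F1).

(F1)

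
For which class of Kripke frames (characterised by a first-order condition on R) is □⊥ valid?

emptiness of R: ∀x ∀y ¬Rxy

□⊥ is valid iff no world has any successor (otherwise □⊥ fails at any world with one).
Conversely, on a frame with emptiness of R the schema holds at every world under every valuation.
Frame condition: ∀x ∀y ¬Rxy.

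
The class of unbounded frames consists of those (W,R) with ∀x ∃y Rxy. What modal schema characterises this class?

□q → ◇q

This is seriality; the standard corresponding axiom is D: □q → ◇q.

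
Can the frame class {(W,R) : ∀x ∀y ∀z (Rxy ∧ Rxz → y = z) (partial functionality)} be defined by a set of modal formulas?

Yes: it is partial functionality, defined by the CD schema ◇r → □r.
Suppose ◇r→□r is valid. Take Rxy, Rxz and set V(r)={y}. Then ◇r at x, so □r at x, so r at z, i.e. z=y.

Yes — defined by ◇r → □r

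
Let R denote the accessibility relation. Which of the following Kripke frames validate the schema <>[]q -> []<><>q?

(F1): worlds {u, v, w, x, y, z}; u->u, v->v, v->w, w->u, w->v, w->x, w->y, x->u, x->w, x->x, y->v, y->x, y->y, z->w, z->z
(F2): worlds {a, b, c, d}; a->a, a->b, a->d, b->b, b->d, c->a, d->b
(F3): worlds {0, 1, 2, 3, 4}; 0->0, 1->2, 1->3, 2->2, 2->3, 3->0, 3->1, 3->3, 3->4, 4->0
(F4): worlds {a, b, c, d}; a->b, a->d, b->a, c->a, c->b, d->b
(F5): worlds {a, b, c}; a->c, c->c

(F2), (F5)

Frame correspondent (Sahlqvist): forall x forall y forall z ((xRy & xRz) -> exists w (yRw & z R^2 w)) — i.e. a generalized confluence (Geach) condition.
(F1): fails — wRv, wRu but no t with vRt and uR²t.
(F2): ✓.
(F3): fails — 3R1, 3R0 but no w with 1Rw and 0R²w.
(F4): fails — aRb, aRb but no w with bRw and bR²w.
(F5): ✓.
Valid on: (F2), (F5).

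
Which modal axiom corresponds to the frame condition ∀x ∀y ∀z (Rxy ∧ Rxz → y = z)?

◇r → □r

This is partial functionality; the standard corresponding axiom is CD: ◇r → □r.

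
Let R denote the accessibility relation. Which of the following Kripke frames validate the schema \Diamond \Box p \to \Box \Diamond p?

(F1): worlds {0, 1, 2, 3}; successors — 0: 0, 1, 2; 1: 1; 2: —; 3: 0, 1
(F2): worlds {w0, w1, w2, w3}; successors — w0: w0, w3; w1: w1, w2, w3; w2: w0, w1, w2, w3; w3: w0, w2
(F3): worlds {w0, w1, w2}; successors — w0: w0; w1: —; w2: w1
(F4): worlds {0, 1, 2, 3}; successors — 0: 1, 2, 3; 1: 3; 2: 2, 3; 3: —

Frame correspondent (Sahlqvist): \forall x \forall y \forall z (Rxy \wedge Rxz \to \exists w (Ryw \wedge Rzw)) — i.e. convergence.
(F1): fails — R00 and R02 but 0 and 2 have no common successor.
(F2): ✓.
(F3): fails — Rw2w1 and Rw2w1 but w1 and w1 have no common successor.
(F4): fails — R02 and R03 but 2 and 3 have no common successor.

(F2)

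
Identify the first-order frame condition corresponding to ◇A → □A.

This is the CD axiom.
It corresponds to partial functionality: ∀x ∀y ∀z (Rxy ∧ Rxz → y = z).

Partial functionality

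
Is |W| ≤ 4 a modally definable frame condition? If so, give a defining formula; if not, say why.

Not modally definable

If a class were modally definable it would be closed under disjoint unions (Goldblatt–Thomason).
Any modal formula valid on each of 5 disjoint one-world frames is valid on their disjoint union (validity is preserved under disjoint unions). Each one-world frame has |W|=1≤4, but the union has |W|=5.
Hence having at most 4 worlds is not modally definable.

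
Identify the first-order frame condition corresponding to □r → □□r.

transitivity

This is the 4 axiom.
Its frame correspondent is transitivity — ∀x ∀y ∀z (Rxy ∧ Ryz → Rxz).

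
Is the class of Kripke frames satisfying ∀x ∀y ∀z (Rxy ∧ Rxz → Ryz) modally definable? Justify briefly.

Yes: it is the Euclidean property, defined by the 5 schema ◇q → □◇q.
Suppose ◇q→□◇q is valid. Take Rxy, Rxz and set V(q)={y}. Then ◇q at x, so □◇q at x, so ◇q at z, so some w with Rzw has q; w=y, i.e. Rzy. By symmetry of the argument, Ryz.

Yes — defined by ◇q → □◇q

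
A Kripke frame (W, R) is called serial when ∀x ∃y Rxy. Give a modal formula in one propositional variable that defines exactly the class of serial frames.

□r → ◇r

A defining formula is □r → ◇r (the D axiom).
Suppose □r→◇r is valid. At any x set V(r)=W. Then □r at x, so ◇r at x, so x has a successor.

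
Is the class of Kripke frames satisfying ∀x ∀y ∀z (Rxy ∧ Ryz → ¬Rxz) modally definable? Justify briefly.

Not definable by any modal formula

Any modally definable frame class is closed under surjective bounded morphisms.
The 5-cycle (worlds a,b,c,d,e with a→b→c→d→e→a) is intransitive. Mapping every world to a single reflexive point • is a surjective bounded morphism; the reflexive point is not intransitive (R••∧R•• but R••).
Hence intransitivity is not modally definable.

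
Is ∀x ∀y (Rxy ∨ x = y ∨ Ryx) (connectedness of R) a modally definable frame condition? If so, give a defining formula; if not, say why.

Not modally definable

If a class were modally definable it would be closed under disjoint unions (Goldblatt–Thomason).
Take 3 disjoint single-world reflexive frames: each is trivially connected, but their disjoint union has 3 worlds with no edge between distinct components, so it is not connected.
So no modal formula (or set of formulas) defines exactly the connected frames.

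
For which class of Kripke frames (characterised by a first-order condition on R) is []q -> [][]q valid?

Suppose □q→□□q is valid. Take Rxy, Ryz and set V(q)={w : Rxw}. Then □q at x, so □□q at x, so □q at y, so q at z, i.e. Rxz.
Conversely, any frame satisfying forall x forall y forall z (Rxy & Ryz -> Rxz) validates the schema.
Frame condition: forall x forall y forall z (Rxy & Ryz -> Rxz).

transitivity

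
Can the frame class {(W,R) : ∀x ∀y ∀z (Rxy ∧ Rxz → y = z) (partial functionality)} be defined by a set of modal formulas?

This is a Sahlqvist condition; the CD axiom ◇p → □p defines it.
Suppose ◇p→□p is valid. Take Rxy, Rxz and set V(p)={y}. Then ◇p at x, so □p at x, so p at z, i.e. z=y.

Definable; ◇p → □p defines it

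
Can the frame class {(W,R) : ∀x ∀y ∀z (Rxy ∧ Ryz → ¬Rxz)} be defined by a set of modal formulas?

Not modally definable

If a class were modally definable it would be closed under surjective bounded morphisms (Goldblatt–Thomason).
The 3-cycle (worlds a,b,c with a→b→c→a) is intransitive. Mapping every world to a single reflexive point • is a surjective bounded morphism; the reflexive point is not intransitive (R••∧R•• but R••).
Hence intransitivity is not modally definable.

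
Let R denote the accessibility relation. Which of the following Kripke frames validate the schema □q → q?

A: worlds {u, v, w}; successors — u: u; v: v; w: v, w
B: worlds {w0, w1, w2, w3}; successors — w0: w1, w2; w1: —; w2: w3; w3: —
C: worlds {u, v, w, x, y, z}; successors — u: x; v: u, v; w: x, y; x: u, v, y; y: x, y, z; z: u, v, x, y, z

Frame correspondent (Sahlqvist): ∀x Rxx — i.e. reflexivity.
A: condition met.
B: fails — world w0 does not see itself.
C: fails — world u does not see itself.

A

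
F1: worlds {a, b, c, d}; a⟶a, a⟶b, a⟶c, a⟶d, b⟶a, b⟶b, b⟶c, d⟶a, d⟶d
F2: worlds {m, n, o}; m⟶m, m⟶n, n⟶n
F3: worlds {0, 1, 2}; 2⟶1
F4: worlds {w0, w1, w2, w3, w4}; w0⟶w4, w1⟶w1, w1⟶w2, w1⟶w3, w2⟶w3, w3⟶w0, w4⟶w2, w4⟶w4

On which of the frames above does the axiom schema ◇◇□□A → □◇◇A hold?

F2, F3

The schema corresponds to a generalized confluence (Geach) condition: ∀x ∀y ∀z ((xR²y ∧ xRz) → ∃w (yR²w ∧ zR²w)).
F1: fails — aR²a, aRc but no w with aR²w and cR²w.
F2: satisfies the condition.
F3: satisfies the condition.
F4: fails — w0R²w2, w0Rw4 but no w with w2R²w and w4R²w.
Valid on: F2, F3.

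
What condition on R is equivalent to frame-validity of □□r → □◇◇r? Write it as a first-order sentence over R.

This is a Sahlqvist (Geach-type) schema ◇^0□^2r → □^1◇^2r.
Minimal-valuation argument: fix x; take any y with xR^0y and any z with xR^1z. Set V(r) to the set of worlds R-reachable from y in exactly 2 steps. Then □^2r holds at y, so the antecedent holds at x; validity forces ◇^2r at z, giving a w with zR^2w and yR^2w.
First-order correspondent: ∀x ∀z (xRz → ∃w (xR²w ∧ zR²w)).

∀x ∀z (xRz → ∃w (xR²w ∧ zR²w))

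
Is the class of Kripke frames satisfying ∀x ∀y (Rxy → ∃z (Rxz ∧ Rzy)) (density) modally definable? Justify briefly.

Yes — defined by □□p → □p

This is a Sahlqvist condition; the C4 axiom □□p → □p defines it.
Suppose □□p→□p is valid. Take Rxy and set V(p)={w : xR²w}. Then □□p at x, so □p at x, so p at y, i.e. ∃z(Rxz∧Rzy).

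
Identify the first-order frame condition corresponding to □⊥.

□⊥ is valid iff no world has any successor (otherwise □⊥ fails at any world with one).
Conversely, on a frame with emptiness of R the schema holds at every world under every valuation.
So the correspondent is emptiness of R.

Emptiness of R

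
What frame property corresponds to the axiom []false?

Emptiness of R

□⊥ is valid iff no world has any successor (otherwise □⊥ fails at any world with one).
The converse is a direct semantic check.
Frame condition: forall x forall y ~Rxy.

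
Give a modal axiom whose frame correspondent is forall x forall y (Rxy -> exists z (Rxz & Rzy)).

A defining formula is □□s → □s (the C4 axiom).
Suppose □□s→□s is valid. Take Rxy and set V(s)={w : xR²w}. Then □□s at x, so □s at x, so s at y, i.e. ∃z(Rxz∧Rzy).

□□s → □s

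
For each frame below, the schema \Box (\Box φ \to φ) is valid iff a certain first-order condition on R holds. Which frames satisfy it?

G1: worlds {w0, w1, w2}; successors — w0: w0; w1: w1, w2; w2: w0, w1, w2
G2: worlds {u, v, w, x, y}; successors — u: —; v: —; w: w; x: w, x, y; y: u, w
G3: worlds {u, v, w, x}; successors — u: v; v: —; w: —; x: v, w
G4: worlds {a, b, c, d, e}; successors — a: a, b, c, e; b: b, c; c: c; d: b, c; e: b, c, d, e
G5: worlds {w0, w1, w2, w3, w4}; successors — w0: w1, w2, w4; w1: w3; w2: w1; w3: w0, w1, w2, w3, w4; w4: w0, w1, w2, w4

G1

This is the axiom for shift-reflexivity; its first-order frame correspondent is \forall x \forall y (Rxy \to Ryy).
G1: holds.
G2: fails — Rxy but not Ryy.
G3: fails — Ruv but not Rvv.
G4: fails — Red but not Rdd.
G5: fails — Rw3w1 but not Rw1w1.
Valid on: G1.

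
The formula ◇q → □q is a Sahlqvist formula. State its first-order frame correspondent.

partial functionality: ∀x ∀y ∀z (Rxy ∧ Rxz → y = z)

This schema is the CD axiom.
It corresponds to partial functionality: ∀x ∀y ∀z (Rxy ∧ Rxz → y = z).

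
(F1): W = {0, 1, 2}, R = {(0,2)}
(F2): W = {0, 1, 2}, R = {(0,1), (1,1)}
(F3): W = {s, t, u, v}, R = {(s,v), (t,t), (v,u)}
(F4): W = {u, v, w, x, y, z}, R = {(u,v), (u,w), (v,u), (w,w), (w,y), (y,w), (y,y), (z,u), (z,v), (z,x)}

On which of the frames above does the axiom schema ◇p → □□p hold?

(F1), (F2)

The schema corresponds to a generalized confluence (Geach) condition: ∀x ∀y ∀z ((xRy ∧ xR²z) → ∃w (y = w ∧ z = w)).
(F1): holds.
(F2): holds.
(F3): fails — sRv, sR²u but v ≠ u.
(F4): fails — uRv, uR²u but v ≠ u.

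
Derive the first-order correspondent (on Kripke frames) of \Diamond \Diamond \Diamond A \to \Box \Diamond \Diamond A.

This is a Sahlqvist (Geach-type) schema ◇^3□^0A → □^1◇^2A.
Minimal-valuation argument: fix x; take any y with xR^3y and any z with xR^1z. Set V(A) to the set of worlds R-reachable from y in exactly 0 steps. Then □^0A holds at y, so the antecedent holds at x; validity forces ◇^2A at z, giving a w with zR^2w and yR^0w.
First-order correspondent: \forall x \forall y \forall z ((x R^3 y \wedge xRz) \to \exists w (y = w \wedge z R^2 w)).

\forall x \forall y \forall z ((x R^3 y \wedge xRz) \to \exists w (y = w \wedge z R^2 w))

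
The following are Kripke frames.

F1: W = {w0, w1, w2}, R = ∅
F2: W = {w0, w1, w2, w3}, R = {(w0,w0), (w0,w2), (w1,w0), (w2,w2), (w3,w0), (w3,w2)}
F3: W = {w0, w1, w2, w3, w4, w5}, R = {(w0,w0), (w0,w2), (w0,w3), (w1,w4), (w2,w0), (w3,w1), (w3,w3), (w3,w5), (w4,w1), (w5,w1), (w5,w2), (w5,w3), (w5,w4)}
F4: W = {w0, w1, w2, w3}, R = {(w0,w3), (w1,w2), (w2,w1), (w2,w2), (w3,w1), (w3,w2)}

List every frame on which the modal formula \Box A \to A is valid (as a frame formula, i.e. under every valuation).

none

Frame correspondent (Sahlqvist): \forall x Rxx — i.e. reflexivity.
F1: fails — world w0 does not see itself.
F2: fails — world w1 does not see itself.
F3: fails — world w1 does not see itself.
F4: fails — world w0 does not see itself.
Valid on no frame.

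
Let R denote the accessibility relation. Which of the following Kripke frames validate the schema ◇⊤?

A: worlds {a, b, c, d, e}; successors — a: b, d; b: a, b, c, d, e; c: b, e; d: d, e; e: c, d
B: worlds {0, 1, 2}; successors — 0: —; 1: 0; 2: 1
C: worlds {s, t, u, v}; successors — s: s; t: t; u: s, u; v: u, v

Frame correspondent (Sahlqvist): ∀x ∃y Rxy — i.e. seriality.
A: condition met.
B: fails — world 0 has no successor.
C: condition met.
Valid on: A, C.

A, C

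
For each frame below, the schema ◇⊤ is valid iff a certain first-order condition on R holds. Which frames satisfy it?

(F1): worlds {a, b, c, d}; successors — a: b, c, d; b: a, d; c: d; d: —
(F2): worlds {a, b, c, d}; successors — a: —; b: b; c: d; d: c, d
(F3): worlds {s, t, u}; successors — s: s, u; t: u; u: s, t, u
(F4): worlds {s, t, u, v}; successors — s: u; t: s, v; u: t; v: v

(F3), (F4)

Frame correspondent (Sahlqvist): ∀x ∃y Rxy — i.e. seriality.
(F1): fails — world d has no successor.
(F2): fails — world a has no successor.
(F3): holds.
(F4): holds.
Valid on: (F3), (F4).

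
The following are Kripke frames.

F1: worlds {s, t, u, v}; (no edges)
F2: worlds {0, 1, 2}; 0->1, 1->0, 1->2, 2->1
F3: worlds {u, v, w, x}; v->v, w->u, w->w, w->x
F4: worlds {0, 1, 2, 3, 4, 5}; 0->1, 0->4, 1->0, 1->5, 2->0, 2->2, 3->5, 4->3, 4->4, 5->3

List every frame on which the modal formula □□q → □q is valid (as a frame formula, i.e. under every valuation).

F1, F3

Frame correspondent (Sahlqvist): ∀x ∀y (Rxy → ∃z (Rxz ∧ Rzy)) — i.e. density.
F1: ✓.
F2: fails — R12 but no z with R1z and Rz2.
F3: ✓.
F4: fails — R10 but no z with R1z and Rz0.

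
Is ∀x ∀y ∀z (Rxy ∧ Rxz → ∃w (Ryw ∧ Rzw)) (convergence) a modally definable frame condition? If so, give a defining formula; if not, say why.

Yes — defined by ◇□r → □◇r

Yes: it is convergence, defined by the .2 schema ◇□r → □◇r.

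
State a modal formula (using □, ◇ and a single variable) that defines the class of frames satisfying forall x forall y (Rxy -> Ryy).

A defining formula is □(□p → p) (the T□ axiom).
Suppose □(□p→p) is valid. Take Rxy and set V(p)={w : Ryw}. Then at y, □p holds; since □(□p→p) at x, □p→p at y, so p at y, i.e. Ryy.

□(□p → p)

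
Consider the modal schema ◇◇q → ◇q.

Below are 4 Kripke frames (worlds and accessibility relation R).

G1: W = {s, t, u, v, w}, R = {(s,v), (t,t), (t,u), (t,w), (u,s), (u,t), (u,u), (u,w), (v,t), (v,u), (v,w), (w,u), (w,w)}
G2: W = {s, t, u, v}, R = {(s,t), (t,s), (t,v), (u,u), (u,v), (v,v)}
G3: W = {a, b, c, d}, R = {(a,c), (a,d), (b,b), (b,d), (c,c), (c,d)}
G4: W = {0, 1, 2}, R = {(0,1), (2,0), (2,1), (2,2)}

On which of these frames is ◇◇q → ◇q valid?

G3, G4

This is the axiom for transitivity; its first-order frame correspondent is ∀x ∀y ∀z (Rxy ∧ Ryz → Rxz).
G1: fails — Rwu and Rut but not Rwt.
G2: fails — Rts and Rst but not Rtt.
G3: holds.
G4: holds.
Valid on: G3, G4.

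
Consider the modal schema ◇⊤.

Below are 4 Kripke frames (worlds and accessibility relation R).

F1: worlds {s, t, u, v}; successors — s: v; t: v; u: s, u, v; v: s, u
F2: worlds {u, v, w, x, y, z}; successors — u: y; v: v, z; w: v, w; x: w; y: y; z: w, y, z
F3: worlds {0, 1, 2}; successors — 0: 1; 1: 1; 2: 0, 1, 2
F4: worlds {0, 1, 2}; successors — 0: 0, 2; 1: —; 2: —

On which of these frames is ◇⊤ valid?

F1, F2, F3

Frame correspondent (Sahlqvist): ∀x ∃y Rxy — i.e. seriality.
F1: satisfies the condition.
F2: satisfies the condition.
F3: satisfies the condition.
F4: fails — world 1 has no successor.
Valid on: F1, F2, F3.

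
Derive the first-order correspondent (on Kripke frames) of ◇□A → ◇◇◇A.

This is a Sahlqvist (Geach-type) schema ◇^1□^1A → □^0◇^3A.
Minimal-valuation argument: fix x; take any y with xR^1y and any z with xR^0z. Set V(A) to the set of worlds R-reachable from y in exactly 1 step. Then □^1A holds at y, so the antecedent holds at x; validity forces ◇^3A at z, giving a w with zR^3w and yR^1w.
First-order correspondent: ∀x ∀y (xRy → ∃w (yRw ∧ xR³w)).

∀x ∀y (xRy → ∃w (yRw ∧ xR³w))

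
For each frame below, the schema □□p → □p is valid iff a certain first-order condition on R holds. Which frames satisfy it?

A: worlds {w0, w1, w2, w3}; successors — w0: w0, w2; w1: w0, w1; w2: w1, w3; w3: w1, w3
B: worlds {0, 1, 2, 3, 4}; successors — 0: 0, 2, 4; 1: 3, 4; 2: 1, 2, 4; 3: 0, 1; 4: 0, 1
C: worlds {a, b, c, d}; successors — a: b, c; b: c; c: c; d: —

A

Frame correspondent (Sahlqvist): ∀x ∀y (Rxy → ∃z (Rxz ∧ Rzy)) — i.e. density.
A: ✓.
B: fails — R31 but no z with R3z and Rz1.
C: fails — Rab but no z with Raz and Rzb.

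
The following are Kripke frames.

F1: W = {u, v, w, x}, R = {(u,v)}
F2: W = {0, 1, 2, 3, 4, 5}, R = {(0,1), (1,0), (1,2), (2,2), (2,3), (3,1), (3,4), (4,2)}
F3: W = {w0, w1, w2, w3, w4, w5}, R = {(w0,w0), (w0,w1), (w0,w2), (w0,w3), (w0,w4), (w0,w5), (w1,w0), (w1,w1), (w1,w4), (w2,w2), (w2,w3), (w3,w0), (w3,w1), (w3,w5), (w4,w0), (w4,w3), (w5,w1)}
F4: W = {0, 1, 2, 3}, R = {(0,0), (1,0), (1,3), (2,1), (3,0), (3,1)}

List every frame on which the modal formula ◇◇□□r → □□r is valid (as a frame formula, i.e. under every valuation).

Frame correspondent (Sahlqvist): ∀x ∀y ∀z ((xR²y ∧ xR²z) → ∃w (yR²w ∧ z = w)) — i.e. a generalized confluence (Geach) condition.
F1: condition met.
F2: fails — 0R²2, 0R²0 but no w with 2R²w and 0=w.
F3: fails — w0R²w2, w0R²w4 but no w with w2R²w and w4=w.
F4: fails — 1R²0, 1R²1 but no w with 0R²w and 1=w.
Valid on: F1.

F1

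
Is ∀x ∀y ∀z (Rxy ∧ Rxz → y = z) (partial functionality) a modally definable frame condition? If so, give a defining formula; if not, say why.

The condition is partial functionality. A defining modal formula is ◇r → □r.

Yes — defined by ◇r → □r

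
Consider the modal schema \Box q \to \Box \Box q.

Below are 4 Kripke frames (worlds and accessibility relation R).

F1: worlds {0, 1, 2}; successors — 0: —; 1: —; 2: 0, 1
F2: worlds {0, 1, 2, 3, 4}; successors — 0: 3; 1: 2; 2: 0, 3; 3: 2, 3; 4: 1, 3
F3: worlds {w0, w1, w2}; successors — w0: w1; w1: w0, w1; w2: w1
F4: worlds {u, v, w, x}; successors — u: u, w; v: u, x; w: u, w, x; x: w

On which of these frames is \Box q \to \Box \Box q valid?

This is the axiom for transitivity; its first-order frame correspondent is \forall x \forall y \forall z (Rxy \wedge Ryz \to Rxz).
F1: satisfies the condition.
F2: fails — R32 and R20 but not R30.
F3: fails — Rw0w1 and Rw1w0 but not Rw0w0.
F4: fails — Rxw and Rwu but not Rxu.

F1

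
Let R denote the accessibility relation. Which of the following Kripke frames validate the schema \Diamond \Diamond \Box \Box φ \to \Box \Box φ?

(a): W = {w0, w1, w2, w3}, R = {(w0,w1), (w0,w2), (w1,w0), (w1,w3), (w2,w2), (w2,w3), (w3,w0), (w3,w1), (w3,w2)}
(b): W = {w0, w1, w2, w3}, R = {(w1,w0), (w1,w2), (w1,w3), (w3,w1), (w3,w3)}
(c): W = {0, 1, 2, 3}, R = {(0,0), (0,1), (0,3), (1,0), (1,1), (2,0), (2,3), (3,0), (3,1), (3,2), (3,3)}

The schema corresponds to a generalized confluence (Geach) condition: \forall x \forall y \forall z ((x R^2 y \wedge x R^2 z) \to \exists w (y R^2 w \wedge z = w)).
(a): fails — w1R²w0, w1R²w1 but no w with w0R²w and w1=w.
(b): fails — w3R²w0, w3R²w0 but no w with w0R²w and w0=w.
(c): fails — 0R²1, 0R²2 but no w with 1R²w and 2=w.

none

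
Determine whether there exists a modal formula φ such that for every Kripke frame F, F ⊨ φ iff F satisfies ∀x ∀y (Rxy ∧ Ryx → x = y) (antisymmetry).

No

If a class were modally definable it would be closed under surjective bounded morphisms (Goldblatt–Thomason).
The 8-cycle (worlds w0,w1,w2,w3,w4,w5,w6,w7 with w0→w1→w2→w3→w4→w5→w6→w7→w0) is antisymmetric. Sending even-indexed worlds to • and odd-indexed worlds to ∘ is a surjective bounded morphism onto the two-world frame with •↔∘, which is not antisymmetric.
So no modal formula (or set of formulas) defines exactly the antisymmetric frames.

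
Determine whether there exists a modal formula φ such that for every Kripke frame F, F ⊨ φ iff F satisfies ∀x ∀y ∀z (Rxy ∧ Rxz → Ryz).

This is a Sahlqvist condition; the 5 axiom ◇r → □◇r defines it.
Suppose ◇r→□◇r is valid. Take Rxy, Rxz and set V(r)={y}. Then ◇r at x, so □◇r at x, so ◇r at z, so some w with Rzw has r; w=y, i.e. Rzy. By symmetry of the argument, Ryz.

Yes, by ◇r → □◇r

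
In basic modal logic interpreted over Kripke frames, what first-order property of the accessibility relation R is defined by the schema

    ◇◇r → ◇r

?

transitivity: ∀x ∀y ∀z (Rxy ∧ Ryz → Rxz)

This is frame-equivalent to □r → □□r (substitute ¬r for r and contrapose).
Suppose □r→□□r is valid. Take Rxy, Ryz and set V(r)={w : Rxw}. Then □r at x, so □□r at x, so □r at y, so r at z, i.e. Rxz.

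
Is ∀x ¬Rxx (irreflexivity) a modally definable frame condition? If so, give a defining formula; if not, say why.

Modal frame validity is preserved under surjective bounded morphisms.
The 5-cycle (worlds 0,1,2,3,4 with 0→1→2→3→4→0) is irreflexive, and the map sending every world to a single reflexive point • is a surjective bounded morphism (forth: every edge maps to (•,•); back: every world has a successor). So any modal formula valid on the 5-cycle is also valid on the reflexive point, which is not irreflexive.
So no modal formula (or set of formulas) defines exactly the irreflexive frames.

No — not modally definable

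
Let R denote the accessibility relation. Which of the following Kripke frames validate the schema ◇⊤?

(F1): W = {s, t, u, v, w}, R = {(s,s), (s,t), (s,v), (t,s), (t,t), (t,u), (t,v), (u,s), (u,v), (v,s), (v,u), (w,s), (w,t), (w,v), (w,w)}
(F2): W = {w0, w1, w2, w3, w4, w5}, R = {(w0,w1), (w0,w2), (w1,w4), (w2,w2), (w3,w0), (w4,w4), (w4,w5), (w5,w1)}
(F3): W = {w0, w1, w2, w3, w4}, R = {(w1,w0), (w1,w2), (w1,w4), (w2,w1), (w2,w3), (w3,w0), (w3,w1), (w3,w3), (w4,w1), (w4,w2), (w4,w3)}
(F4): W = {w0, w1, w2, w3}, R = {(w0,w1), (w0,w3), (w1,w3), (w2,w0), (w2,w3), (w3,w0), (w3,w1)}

(F1), (F2), (F4)

This is the axiom for seriality; its first-order frame correspondent is ∀x ∃y Rxy.
(F1): holds.
(F2): holds.
(F3): fails — world w0 has no successor.
(F4): holds.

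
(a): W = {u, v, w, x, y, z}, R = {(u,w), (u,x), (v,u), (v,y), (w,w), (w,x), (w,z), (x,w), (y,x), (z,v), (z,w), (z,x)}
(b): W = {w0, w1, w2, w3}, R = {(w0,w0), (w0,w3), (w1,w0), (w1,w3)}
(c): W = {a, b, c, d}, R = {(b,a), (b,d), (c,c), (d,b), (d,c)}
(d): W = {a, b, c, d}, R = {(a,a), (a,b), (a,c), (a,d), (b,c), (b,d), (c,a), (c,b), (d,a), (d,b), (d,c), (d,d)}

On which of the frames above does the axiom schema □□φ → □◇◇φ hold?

(a), (d)

Frame correspondent (Sahlqvist): ∀x ∀z (xRz → ∃w (xR²w ∧ zR²w)) — i.e. a generalized confluence (Geach) condition.
(a): ✓.
(b): fails — w0Rw3 but no w with w0R²w and w3R²w.
(c): fails — bRa but no w with bR²w and aR²w.
(d): ✓.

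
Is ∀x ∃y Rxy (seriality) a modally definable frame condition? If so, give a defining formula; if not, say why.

Yes: it is seriality, defined by the D schema □r → ◇r.
Suppose □r→◇r is valid. At any x set V(r)=W. Then □r at x, so ◇r at x, so x has a successor.

Yes, by □r → ◇r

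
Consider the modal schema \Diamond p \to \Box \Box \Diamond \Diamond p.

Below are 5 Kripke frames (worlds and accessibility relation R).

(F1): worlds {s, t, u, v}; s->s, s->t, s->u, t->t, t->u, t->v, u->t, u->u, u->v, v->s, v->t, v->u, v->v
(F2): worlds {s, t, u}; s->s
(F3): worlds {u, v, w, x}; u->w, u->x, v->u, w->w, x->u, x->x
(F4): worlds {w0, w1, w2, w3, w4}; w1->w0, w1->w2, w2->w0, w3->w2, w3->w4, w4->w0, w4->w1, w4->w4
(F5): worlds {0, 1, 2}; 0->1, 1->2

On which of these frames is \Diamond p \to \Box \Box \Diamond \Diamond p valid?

Frame correspondent (Sahlqvist): \forall x \forall y \forall z ((xRy \wedge x R^2 z) \to \exists w (y = w \wedge z R^2 w)) — i.e. a generalized confluence (Geach) condition.
(F1): condition met.
(F2): condition met.
(F3): fails — uRx, uR²w but no t with x=t and wR²t.
(F4): fails — w1Rw0, w1R²w0 but no w with w0=w and w0R²w.
(F5): fails — 0R1, 0R²2 but no w with 1=w and 2R²w.
Valid on: (F1), (F2).

(F1), (F2)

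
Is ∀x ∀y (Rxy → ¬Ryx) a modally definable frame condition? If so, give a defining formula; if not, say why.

Any modally definable frame class is closed under surjective bounded morphisms.
The 4-cycle (worlds s,t,u,v with s→t→u→v→s) is asymmetric. Mapping every world to a single reflexive point • is a surjective bounded morphism, and the reflexive point is not asymmetric (R•• but asymmetry requires ¬R••).
So no modal formula (or set of formulas) defines exactly the asymmetric frames.

Not modally definable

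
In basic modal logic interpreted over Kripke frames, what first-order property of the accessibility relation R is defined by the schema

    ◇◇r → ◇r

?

transitivity

Replacing r by ¬r and contraposing gives the equivalent schema □r → □□r.
Suppose □r→□□r is valid. Take Rxy, Ryz and set V(r)={w : Rxw}. Then □r at x, so □□r at x, so □r at y, so r at z, i.e. Rxz.
Conversely, on a frame with transitivity the schema holds at every world under every valuation.
So the correspondent is transitivity.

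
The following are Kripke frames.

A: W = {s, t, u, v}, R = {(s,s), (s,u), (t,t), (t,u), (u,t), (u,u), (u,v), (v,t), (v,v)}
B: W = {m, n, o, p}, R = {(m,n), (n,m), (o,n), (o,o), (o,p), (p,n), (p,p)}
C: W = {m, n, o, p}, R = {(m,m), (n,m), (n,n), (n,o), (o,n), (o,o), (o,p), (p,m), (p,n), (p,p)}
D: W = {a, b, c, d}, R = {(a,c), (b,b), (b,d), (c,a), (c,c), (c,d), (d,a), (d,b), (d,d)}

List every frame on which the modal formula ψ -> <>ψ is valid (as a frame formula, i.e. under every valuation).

A, C

The schema corresponds to reflexivity: forall x Rxx.
A: ✓.
B: fails — world m does not see itself.
C: ✓.
D: fails — world a does not see itself.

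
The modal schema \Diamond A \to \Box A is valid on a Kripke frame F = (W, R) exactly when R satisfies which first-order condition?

Suppose ◇A→□A is valid. Take Rxy, Rxz and set V(A)={y}. Then ◇A at x, so □A at x, so A at z, i.e. z=y.
The converse is a direct semantic check.
So the correspondent is partial functionality.

partial functionality: \forall x \forall y \forall z (Rxy \wedge Rxz \to y = z)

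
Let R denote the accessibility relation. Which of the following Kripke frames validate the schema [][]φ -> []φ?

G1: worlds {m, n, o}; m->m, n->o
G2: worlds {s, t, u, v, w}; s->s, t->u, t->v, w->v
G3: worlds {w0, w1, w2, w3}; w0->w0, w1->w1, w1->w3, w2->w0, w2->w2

G3

This is the axiom for density; its first-order frame correspondent is forall x forall y (Rxy -> exists z (Rxz & Rzy)).
G1: fails — Rno but no z with Rnz and Rzo.
G2: fails — Rtv but no z with Rtz and Rzv.
G3: ✓.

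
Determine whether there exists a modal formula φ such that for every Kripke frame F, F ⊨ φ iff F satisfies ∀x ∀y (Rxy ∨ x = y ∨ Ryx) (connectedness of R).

Any modally definable frame class is closed under disjoint unions.
Take 4 disjoint single-world reflexive frames: each is trivially connected, but their disjoint union has 4 worlds with no edge between distinct components, so it is not connected.
So the class is not modally definable.

No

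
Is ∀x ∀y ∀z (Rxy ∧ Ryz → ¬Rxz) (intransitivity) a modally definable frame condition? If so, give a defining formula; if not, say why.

Any modally definable frame class is closed under surjective bounded morphisms.
The 5-cycle (worlds 0,1,2,3,4 with 0→1→2→3→4→0) is intransitive. Mapping every world to a single reflexive point • is a surjective bounded morphism; the reflexive point is not intransitive (R••∧R•• but R••).
So no modal formula (or set of formulas) defines exactly the intransitive frames.

No — not modally definable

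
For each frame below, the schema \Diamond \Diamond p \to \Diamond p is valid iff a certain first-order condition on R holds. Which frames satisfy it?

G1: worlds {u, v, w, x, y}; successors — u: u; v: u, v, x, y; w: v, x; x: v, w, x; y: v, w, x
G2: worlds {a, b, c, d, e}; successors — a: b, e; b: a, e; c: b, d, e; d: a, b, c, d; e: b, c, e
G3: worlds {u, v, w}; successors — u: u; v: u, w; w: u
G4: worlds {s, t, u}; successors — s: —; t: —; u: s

This is the axiom for transitivity; its first-order frame correspondent is \forall x \forall y \forall z (Rxy \wedge Ryz \to Rxz).
G1: fails — Rwx and Rxw but not Rww.
G2: fails — Reb and Rba but not Rea.
G3: satisfies the condition.
G4: satisfies the condition.
Valid on: G3, G4.

G3, G4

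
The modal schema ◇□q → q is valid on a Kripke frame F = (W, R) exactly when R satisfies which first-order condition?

symmetry: ∀x ∀y (Rxy → Ryx)

This is frame-equivalent to q → □◇q (substitute ¬q for q and contrapose).
Suppose q→□◇q is valid. Take Rxy and set V(q)={x}. Then q at x, so □◇q at x, so ◇q at y, so some z with Ryz has q; z=x, i.e. Ryx.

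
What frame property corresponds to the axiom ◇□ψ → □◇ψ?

Suppose ◇□ψ→□◇ψ is valid. Take Rxy, Rxz and set V(ψ)={w : Ryw}. Then □ψ at y so ◇□ψ at x, so □◇ψ at x, so ◇ψ at z, giving w with Rzw and Ryw.
Conversely, any frame satisfying ∀x ∀y ∀z (Rxy ∧ Rxz → ∃w (Ryw ∧ Rzw)) validates the schema.
Frame condition: ∀x ∀y ∀z (Rxy ∧ Rxz → ∃w (Ryw ∧ Rzw)).

convergence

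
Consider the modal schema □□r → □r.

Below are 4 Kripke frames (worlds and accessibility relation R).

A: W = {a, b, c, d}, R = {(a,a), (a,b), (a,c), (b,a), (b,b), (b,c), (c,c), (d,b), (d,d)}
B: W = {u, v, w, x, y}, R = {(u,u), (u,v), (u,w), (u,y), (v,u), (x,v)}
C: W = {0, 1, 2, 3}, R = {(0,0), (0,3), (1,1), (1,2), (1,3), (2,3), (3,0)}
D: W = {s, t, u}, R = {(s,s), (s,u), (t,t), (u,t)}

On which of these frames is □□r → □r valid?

The schema corresponds to density: ∀x ∀y (Rxy → ∃z (Rxz ∧ Rzy)).
A: holds.
B: fails — Rxv but no z with Rxz and Rzv.
C: fails — R23 but no z with R2z and Rz3.
D: holds.
Valid on: A, D.

A, D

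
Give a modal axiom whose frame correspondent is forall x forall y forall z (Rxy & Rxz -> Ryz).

This is the Euclidean property; the standard corresponding axiom is 5: ◇r → □◇r.

◇r → □◇r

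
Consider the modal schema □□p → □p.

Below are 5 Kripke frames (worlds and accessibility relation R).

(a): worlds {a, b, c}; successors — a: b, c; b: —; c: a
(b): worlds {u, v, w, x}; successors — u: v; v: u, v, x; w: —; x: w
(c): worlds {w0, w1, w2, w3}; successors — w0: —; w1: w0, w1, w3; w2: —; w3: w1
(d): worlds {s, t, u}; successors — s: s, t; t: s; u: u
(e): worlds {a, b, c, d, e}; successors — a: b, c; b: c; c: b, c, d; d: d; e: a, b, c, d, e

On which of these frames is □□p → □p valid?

This is the axiom for density; its first-order frame correspondent is ∀x ∀y (Rxy → ∃z (Rxz ∧ Rzy)).
(a): fails — Rac but no z with Raz and Rzc.
(b): fails — Rxw but no z with Rxz and Rzw.
(c): ✓.
(d): ✓.
(e): ✓.

(c), (d), (e)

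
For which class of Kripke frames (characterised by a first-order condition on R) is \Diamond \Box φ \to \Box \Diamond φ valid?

Convergence

Suppose ◇□φ→□◇φ is valid. Take Rxy, Rxz and set V(φ)={w : Ryw}. Then □φ at y so ◇□φ at x, so □◇φ at x, so ◇φ at z, giving w with Rzw and Ryw.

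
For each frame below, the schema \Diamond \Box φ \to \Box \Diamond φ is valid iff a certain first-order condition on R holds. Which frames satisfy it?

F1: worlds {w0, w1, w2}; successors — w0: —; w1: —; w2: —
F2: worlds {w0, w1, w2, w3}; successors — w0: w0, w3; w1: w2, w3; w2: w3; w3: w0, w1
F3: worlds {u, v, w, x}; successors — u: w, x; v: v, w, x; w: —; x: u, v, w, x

The schema corresponds to convergence: \forall x \forall y \forall z (Rxy \wedge Rxz \to \exists w (Ryw \wedge Rzw)).
F1: satisfies the condition.
F2: fails — Rw1w2 and Rw1w3 but w2 and w3 have no common successor.
F3: fails — Ruw and Ruw but w and w have no common successor.
Valid on: F1.

F1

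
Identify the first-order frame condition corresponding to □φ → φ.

reflexivity

Suppose □φ→φ is valid. At any x set V(φ)={w : Rxw}. Then □φ holds at x, so φ holds at x, i.e. Rxx.
The converse is a direct semantic check.
Frame condition: ∀x Rxx.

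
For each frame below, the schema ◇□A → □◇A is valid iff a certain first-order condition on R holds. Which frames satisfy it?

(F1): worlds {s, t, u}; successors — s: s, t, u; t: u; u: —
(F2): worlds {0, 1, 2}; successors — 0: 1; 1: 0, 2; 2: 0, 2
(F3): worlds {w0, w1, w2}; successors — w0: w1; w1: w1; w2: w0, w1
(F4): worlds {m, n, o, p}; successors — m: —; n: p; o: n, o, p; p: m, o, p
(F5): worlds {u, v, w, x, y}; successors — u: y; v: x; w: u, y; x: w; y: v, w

(F3)

The schema corresponds to convergence: ∀x ∀y ∀z (Rxy ∧ Rxz → ∃w (Ryw ∧ Rzw)).
(F1): fails — Rsu and Rsu but u and u have no common successor.
(F2): fails — R10 and R12 but 0 and 2 have no common successor.
(F3): satisfies the condition.
(F4): fails — Rpm and Rpm but m and m have no common successor.
(F5): fails — Rwu and Rwy but u and y have no common successor.
Valid on: (F3).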